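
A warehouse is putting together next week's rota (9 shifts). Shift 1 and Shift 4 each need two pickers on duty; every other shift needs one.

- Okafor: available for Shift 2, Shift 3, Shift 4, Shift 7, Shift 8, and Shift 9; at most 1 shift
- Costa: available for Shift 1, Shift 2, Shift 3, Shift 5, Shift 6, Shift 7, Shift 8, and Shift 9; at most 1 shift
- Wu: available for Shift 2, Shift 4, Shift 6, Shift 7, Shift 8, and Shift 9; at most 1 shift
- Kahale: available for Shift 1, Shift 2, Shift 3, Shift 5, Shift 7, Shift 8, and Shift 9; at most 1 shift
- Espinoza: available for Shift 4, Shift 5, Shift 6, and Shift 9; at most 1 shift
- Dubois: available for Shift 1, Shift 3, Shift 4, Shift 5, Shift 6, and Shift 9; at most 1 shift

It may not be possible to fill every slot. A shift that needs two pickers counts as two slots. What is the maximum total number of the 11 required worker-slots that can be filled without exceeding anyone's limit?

Total capacity across all pickers is 1+1+1+1+1+1 = 6, and 11 slots are needed, so at most 6 can be filled.
An assignment achieving 6: Shift 1→Costa+Kahale, Shift 2→Okafor, Shift 3→Dubois, Shift 4→Wu+Espinoza.
Loads: Okafor 1/1, Costa 1/1, Wu 1/1, Kahale 1/1, Espinoza 1/1, Dubois 1/1.

6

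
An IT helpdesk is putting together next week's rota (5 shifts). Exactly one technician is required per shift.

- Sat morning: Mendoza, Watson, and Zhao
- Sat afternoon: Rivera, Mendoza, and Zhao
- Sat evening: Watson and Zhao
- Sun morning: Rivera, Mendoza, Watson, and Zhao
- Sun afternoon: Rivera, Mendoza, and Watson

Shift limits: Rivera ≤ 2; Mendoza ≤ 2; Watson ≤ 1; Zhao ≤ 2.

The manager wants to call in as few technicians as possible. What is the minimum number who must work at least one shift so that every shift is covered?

3

5 slots to fill and no one can take more than 2, so at least ⌈5/2⌉ = 3 technicians are needed.
Rivera, Mendoza, and Watson alone can cover everything: Sat morning→Mendoza, Sat afternoon→Rivera, Sat evening→Watson, Sun morning→Rivera, Sun afternoon→Mendoza.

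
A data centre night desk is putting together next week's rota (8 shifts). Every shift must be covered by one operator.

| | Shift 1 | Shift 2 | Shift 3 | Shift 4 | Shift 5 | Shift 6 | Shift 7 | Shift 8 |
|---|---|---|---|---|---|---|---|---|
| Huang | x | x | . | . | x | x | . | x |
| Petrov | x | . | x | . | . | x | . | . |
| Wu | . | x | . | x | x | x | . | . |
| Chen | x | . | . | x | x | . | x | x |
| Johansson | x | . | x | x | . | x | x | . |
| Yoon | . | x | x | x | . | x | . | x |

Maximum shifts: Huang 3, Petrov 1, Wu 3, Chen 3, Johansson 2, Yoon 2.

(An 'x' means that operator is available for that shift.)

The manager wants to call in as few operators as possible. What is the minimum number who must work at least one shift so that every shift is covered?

3

8 slots to fill and no one can take more than 3, so at least ⌈8/3⌉ = 3 operators are needed.
Huang, Wu, and Johansson alone can cover everything: Shift 1→Huang, Shift 2→Huang, Shift 3→Johansson, Shift 4→Wu, Shift 5→Wu, Shift 6→Wu, Shift 7→Johansson, Shift 8→Huang.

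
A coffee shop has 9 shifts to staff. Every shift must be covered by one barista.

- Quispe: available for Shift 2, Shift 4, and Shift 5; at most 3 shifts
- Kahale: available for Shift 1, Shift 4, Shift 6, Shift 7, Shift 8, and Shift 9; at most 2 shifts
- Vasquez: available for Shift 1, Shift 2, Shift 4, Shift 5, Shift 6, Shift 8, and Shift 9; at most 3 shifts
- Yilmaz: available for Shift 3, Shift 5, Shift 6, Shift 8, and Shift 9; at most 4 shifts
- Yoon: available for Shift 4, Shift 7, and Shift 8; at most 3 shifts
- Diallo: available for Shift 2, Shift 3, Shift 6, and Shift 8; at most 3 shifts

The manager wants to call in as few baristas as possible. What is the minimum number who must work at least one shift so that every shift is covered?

3

9 slots to fill and no one can take more than 4, so at least ⌈9/4⌉ = 3 baristas are needed.
Quispe, Kahale, and Yilmaz alone can cover everything: Shift 1→Kahale, Shift 2→Quispe, Shift 3→Yilmaz, Shift 4→Quispe, Shift 5→Quispe, Shift 6→Yilmaz, Shift 7→Kahale, Shift 8→Yilmaz, Shift 9→Yilmaz.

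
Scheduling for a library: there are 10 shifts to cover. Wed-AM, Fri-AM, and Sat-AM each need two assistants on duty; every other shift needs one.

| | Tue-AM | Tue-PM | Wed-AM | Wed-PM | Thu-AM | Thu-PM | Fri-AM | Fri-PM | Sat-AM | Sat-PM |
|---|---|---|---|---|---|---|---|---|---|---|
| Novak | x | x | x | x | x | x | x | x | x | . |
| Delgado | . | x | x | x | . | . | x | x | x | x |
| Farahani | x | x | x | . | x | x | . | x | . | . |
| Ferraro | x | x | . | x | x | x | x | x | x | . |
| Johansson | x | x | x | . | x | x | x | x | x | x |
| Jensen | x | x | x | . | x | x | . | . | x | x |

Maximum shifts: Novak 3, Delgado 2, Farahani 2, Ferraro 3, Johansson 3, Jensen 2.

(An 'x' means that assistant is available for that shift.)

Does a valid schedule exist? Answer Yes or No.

One valid schedule: Tue-AM→Novak, Tue-PM→Farahani, Wed-AM→Johansson+Jensen, Wed-PM→Novak, Thu-AM→Novak, Thu-PM→Farahani, Fri-AM→Ferraro+Johansson, Fri-PM→Delgado, Sat-AM→Ferraro+Johansson, Sat-PM→Delgado.
Loads: Novak 3/3, Delgado 2/2, Farahani 2/2, Ferraro 2/3, Johansson 3/3, Jensen 1/2 — all within limits.

Yes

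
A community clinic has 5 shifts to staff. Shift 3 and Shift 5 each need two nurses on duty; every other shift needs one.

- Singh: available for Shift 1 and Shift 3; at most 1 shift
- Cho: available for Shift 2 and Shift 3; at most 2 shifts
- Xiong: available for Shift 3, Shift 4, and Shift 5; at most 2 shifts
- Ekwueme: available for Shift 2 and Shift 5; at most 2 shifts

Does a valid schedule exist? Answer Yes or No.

Total capacity is 7 and 7 slots are needed, so capacity alone doesn't rule it out.
Shifts {Shift 1, Shift 3, Shift 4, Shift 5} need 6 worker-slots in total, but the nurses available for any of those shifts (Singh, Cho, Xiong, and Ekwueme) can supply at most 5 among them. So no valid schedule exists.

No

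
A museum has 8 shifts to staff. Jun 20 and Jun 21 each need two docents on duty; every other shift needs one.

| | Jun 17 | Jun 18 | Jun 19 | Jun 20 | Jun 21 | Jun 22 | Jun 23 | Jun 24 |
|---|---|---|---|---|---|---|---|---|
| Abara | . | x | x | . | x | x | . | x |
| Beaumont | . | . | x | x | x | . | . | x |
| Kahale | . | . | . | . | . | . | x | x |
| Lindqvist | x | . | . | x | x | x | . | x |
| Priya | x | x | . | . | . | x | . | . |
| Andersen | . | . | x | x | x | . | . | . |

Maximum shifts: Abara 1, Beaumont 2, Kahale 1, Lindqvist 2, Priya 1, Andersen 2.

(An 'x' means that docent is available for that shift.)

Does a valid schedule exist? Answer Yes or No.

Total capacity is 1+2+1+2+1+2 = 9 but 10 worker-slots are needed — infeasible.

No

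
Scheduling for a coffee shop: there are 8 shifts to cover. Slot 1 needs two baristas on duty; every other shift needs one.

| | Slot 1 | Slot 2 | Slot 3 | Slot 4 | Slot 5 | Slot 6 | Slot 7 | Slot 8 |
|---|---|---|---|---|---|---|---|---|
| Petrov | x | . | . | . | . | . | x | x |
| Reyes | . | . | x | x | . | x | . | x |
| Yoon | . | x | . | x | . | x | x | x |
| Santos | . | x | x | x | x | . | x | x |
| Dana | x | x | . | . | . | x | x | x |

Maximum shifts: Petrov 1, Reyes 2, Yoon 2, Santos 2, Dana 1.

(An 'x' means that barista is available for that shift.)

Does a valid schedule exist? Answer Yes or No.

Total capacity is 1+2+2+2+1 = 8 but 9 worker-slots are needed — infeasible.

No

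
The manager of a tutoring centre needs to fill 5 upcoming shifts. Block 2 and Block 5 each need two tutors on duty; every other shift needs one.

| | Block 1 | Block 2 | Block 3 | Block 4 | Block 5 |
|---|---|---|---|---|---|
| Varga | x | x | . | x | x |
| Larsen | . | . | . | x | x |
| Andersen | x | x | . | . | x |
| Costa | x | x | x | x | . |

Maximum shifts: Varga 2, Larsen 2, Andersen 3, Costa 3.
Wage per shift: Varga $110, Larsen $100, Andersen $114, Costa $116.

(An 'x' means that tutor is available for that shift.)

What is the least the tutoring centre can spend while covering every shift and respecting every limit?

Block 3 can only be covered by Costa, so that assignment is forced.
Picking the cheapest available tutor for each shift independently would cost $760, but that ignores the shift limits.
An optimal schedule: Block 1→Varga, Block 2→Varga+Andersen, Block 3→Costa, Block 4→Larsen, Block 5→Larsen+Andersen.
Total: 110 + 110 + 114 + 116 + 100 + 100 + 114 = $764.

$764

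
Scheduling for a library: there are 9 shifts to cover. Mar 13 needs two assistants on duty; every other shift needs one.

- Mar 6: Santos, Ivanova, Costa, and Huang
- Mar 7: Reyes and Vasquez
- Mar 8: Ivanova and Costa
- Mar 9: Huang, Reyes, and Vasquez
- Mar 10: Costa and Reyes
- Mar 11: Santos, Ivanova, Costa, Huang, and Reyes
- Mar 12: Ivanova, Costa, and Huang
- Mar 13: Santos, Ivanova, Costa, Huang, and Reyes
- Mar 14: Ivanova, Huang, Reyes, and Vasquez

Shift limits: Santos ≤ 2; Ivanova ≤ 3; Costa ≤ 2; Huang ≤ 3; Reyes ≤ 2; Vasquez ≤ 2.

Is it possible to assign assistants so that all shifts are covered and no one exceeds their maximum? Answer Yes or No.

Yes

One valid schedule: Mar 6→Santos, Mar 7→Reyes, Mar 8→Ivanova, Mar 9→Huang, Mar 10→Costa, Mar 11→Santos, Mar 12→Ivanova, Mar 13→Costa+Huang, Mar 14→Ivanova.
Loads: Santos 2/2, Ivanova 3/3, Costa 2/2, Huang 2/3, Reyes 1/2, Vasquez 0/2 — all within limits.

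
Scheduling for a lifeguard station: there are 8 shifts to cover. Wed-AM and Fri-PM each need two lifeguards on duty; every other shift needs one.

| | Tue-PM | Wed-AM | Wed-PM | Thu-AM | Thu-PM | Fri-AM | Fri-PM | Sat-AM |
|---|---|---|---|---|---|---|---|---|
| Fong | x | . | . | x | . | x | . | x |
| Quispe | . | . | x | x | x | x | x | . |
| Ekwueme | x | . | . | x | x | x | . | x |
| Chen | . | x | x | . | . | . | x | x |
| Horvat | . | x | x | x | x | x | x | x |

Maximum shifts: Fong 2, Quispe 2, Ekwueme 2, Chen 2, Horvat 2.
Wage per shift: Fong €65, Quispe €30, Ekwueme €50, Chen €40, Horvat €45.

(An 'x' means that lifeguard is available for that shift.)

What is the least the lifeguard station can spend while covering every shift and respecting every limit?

Wed-AM can only be covered by Chen and Horvat, so that assignment is forced.
Picking the cheapest available lifeguard for each shift independently would cost €365, but that ignores the shift limits.
An optimal schedule: Tue-PM→Fong, Wed-AM→Chen+Horvat, Wed-PM→Quispe, Thu-AM→Fong, Thu-PM→Quispe, Fri-AM→Ekwueme, Fri-PM→Chen+Horvat, Sat-AM→Ekwueme.
Total: 65 + 40 + 45 + 30 + 65 + 30 + 50 + 40 + 45 + 50 = €460.

€460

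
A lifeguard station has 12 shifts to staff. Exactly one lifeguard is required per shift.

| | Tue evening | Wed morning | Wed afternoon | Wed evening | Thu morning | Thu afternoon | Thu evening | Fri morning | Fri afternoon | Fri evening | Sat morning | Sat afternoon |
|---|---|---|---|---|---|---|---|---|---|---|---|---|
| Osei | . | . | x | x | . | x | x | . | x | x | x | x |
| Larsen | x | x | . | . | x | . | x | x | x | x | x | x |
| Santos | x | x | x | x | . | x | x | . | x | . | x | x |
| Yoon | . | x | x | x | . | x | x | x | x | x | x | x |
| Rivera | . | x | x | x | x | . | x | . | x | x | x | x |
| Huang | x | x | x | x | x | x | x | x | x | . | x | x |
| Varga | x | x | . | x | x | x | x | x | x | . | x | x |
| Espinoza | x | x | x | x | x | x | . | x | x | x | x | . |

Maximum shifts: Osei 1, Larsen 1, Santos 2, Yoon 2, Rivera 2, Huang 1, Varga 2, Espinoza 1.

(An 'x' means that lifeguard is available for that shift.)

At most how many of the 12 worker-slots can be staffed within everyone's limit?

12

Total capacity across all lifeguards is 1+1+2+2+2+1+2+1 = 12, and 12 slots are needed, so at most 12 can be filled.
An assignment achieving 12: Tue evening→Larsen, Wed morning→Yoon, Wed afternoon→Santos, Wed evening→Rivera, Thu morning→Rivera, Thu afternoon→Santos, Thu evening→Huang, Fri morning→Yoon, Fri afternoon→Varga, Fri evening→Osei, Sat morning→Espinoza, Sat afternoon→Varga.
Loads: Osei 1/1, Larsen 1/1, Santos 2/2, Yoon 2/2, Rivera 2/2, Huang 1/1, Varga 2/2, Espinoza 1/1.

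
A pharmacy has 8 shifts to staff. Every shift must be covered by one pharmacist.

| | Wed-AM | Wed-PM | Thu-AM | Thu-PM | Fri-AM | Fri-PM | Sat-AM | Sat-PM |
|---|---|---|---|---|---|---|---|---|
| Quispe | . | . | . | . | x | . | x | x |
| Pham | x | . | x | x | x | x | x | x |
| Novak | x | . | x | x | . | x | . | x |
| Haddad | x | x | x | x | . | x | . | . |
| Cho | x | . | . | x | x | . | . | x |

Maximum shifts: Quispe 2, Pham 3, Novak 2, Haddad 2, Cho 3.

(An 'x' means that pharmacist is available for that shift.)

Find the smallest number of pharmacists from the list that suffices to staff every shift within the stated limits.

3

8 slots to fill and no one can take more than 3, so at least ⌈8/3⌉ = 3 pharmacists are needed.
Pham, Haddad, and Cho alone can cover everything: Wed-AM→Cho, Wed-PM→Haddad, Thu-AM→Pham, Thu-PM→Cho, Fri-AM→Pham, Fri-PM→Haddad, Sat-AM→Pham, Sat-PM→Cho.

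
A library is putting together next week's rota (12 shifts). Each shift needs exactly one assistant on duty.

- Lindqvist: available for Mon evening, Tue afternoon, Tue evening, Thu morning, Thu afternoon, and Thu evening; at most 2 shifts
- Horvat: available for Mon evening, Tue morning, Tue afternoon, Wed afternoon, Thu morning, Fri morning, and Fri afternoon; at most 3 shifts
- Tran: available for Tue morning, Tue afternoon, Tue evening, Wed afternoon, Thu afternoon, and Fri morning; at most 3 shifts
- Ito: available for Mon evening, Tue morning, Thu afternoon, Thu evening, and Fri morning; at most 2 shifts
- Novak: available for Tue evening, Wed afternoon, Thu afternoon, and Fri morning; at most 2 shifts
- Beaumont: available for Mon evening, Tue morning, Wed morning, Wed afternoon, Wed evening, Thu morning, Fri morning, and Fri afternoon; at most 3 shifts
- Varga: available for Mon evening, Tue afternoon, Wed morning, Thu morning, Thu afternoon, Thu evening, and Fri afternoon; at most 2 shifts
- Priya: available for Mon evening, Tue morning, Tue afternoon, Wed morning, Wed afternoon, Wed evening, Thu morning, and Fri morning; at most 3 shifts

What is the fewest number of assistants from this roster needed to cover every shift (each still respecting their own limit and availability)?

12 slots to fill and no one can take more than 3, so at least ⌈12/3⌉ = 4 assistants are needed.
No set of 4 assistants can cover every shift (each such set leaves at least one shift with no one available or exceeds a cap).
Lindqvist, Horvat, Tran, Ito, and Beaumont alone can cover everything: Mon evening→Ito, Tue morning→Tran, Tue afternoon→Horvat, Tue evening→Lindqvist, Wed morning→Beaumont, Wed afternoon→Horvat, Wed evening→Beaumont, Thu morning→Beaumont, Thu afternoon→Tran, Thu evening→Lindqvist, Fri morning→Tran, Fri afternoon→Horvat.

5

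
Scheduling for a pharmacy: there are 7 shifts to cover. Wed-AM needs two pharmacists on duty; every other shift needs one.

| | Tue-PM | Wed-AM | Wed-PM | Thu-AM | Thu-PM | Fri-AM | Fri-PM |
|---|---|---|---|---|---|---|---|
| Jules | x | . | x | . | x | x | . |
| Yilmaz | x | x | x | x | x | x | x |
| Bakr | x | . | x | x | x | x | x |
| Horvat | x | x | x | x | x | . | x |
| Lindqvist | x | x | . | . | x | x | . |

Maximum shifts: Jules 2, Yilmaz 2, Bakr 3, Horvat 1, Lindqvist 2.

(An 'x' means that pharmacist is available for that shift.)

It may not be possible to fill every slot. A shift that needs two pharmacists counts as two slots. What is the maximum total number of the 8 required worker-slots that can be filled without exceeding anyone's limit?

8

Total capacity across all pharmacists is 2+2+3+1+2 = 10, and 8 slots are needed, so at most 8 can be filled.
An assignment achieving 8: Tue-PM→Bakr, Wed-AM→Yilmaz+Horvat, Wed-PM→Jules, Thu-AM→Yilmaz, Thu-PM→Bakr, Fri-AM→Jules, Fri-PM→Bakr.
Loads: Jules 2/2, Yilmaz 2/2, Bakr 3/3, Horvat 1/1, Lindqvist 0/2.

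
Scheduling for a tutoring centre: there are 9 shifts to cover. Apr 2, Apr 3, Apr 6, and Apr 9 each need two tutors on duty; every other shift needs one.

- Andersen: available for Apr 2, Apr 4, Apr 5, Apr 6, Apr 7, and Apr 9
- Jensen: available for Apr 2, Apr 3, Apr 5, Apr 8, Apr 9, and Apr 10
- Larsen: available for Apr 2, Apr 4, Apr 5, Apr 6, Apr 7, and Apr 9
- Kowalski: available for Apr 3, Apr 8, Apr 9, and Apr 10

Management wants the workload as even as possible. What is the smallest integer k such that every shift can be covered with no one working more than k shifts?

4

With 4 tutors and 13 worker-slots to fill, someone must work at least ⌈13/4⌉ = 4 shifts, so k ≥ 4.
k = 4 works: Apr 2→Andersen+Jensen, Apr 3→Jensen+Kowalski, Apr 4→Andersen, Apr 5→Larsen, Apr 6→Andersen+Larsen, Apr 7→Andersen, Apr 8→Jensen, Apr 9→Larsen+Kowalski, Apr 10→Jensen.
Loads: Andersen 4, Jensen 4, Larsen 3, Kowalski 2 — all ≤ 4.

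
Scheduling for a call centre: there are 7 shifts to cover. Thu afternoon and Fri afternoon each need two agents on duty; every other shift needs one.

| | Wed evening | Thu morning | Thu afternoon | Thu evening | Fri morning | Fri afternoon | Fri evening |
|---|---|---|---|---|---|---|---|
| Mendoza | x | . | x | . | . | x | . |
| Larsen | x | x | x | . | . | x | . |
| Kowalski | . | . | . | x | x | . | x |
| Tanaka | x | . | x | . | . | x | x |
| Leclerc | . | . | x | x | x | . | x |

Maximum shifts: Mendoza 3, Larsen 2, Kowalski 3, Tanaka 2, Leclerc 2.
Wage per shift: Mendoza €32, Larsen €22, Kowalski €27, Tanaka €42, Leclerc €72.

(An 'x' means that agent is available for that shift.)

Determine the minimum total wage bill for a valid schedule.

Thu morning can only be covered by Larsen, so that assignment is forced.
Picking the cheapest available agent for each shift independently would cost €233, but that ignores the shift limits.
An optimal schedule: Wed evening→Mendoza, Thu morning→Larsen, Thu afternoon→Mendoza+Tanaka, Thu evening→Kowalski, Fri morning→Kowalski, Fri afternoon→Mendoza+Larsen, Fri evening→Kowalski.
Total: 32 + 22 + 32 + 42 + 27 + 27 + 32 + 22 + 27 = €263.

€263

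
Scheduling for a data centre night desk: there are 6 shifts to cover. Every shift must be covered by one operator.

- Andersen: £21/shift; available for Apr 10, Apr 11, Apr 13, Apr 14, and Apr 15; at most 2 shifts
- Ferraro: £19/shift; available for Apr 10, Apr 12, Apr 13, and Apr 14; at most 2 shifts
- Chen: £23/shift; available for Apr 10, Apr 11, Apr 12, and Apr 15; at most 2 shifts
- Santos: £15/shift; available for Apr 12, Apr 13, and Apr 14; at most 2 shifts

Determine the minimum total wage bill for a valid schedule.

£110

Picking the cheapest available operator for each shift independently would cost £106, but that ignores the shift limits.
An optimal schedule: Apr 10→Ferraro, Apr 11→Andersen, Apr 12→Ferraro, Apr 13→Santos, Apr 14→Santos, Apr 15→Andersen.
Total: 19 + 21 + 19 + 15 + 15 + 21 = £110.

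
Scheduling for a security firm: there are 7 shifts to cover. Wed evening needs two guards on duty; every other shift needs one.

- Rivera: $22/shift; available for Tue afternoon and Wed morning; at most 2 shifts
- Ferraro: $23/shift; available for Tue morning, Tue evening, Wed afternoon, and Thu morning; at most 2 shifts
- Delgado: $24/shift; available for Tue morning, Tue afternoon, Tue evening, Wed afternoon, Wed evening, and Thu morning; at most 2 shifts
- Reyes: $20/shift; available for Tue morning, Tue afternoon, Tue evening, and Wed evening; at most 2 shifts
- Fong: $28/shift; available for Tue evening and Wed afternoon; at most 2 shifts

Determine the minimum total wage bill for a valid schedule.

Wed morning can only be covered by Rivera, so that assignment is forced.
Wed evening can only be covered by Delgado and Reyes, so that assignment is forced.
Picking the cheapest available guard for each shift independently would cost $172, but that ignores the shift limits.
An optimal schedule: Tue morning→Ferraro, Tue afternoon→Rivera, Tue evening→Reyes, Wed morning→Rivera, Wed afternoon→Delgado, Wed evening→Delgado+Reyes, Thu morning→Ferraro.
Total: 23 + 22 + 20 + 22 + 24 + 24 + 20 + 23 = $178.

$178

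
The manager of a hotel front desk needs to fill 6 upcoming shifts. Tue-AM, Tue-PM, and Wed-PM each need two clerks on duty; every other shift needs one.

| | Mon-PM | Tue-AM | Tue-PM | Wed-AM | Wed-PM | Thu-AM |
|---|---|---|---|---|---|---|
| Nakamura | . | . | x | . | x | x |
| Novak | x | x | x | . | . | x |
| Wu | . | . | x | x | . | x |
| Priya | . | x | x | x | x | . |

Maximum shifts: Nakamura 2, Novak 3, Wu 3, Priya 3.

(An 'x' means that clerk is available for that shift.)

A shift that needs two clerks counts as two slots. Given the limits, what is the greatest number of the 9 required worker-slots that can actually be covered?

9

Total capacity across all clerks is 2+3+3+3 = 11, and 9 slots are needed, so at most 9 can be filled.
An assignment achieving 9: Mon-PM→Novak, Tue-AM→Novak+Priya, Tue-PM→Novak+Wu, Wed-AM→Wu, Wed-PM→Nakamura+Priya, Thu-AM→Nakamura.
Loads: Nakamura 2/2, Novak 3/3, Wu 2/3, Priya 2/3.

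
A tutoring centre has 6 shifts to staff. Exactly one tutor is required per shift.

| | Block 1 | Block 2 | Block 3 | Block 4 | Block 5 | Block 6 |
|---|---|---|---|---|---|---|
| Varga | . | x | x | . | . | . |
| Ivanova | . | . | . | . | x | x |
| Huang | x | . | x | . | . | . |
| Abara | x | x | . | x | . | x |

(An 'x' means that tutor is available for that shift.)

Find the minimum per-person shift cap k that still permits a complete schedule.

With 4 tutors and 6 worker-slots to fill, someone must work at least ⌈6/4⌉ = 2 shifts, so k ≥ 2.
k = 2 works: Block 1→Huang, Block 2→Varga, Block 3→Varga, Block 4→Abara, Block 5→Ivanova, Block 6→Ivanova.
Loads: Varga 2, Ivanova 2, Huang 1, Abara 1 — all ≤ 2.

2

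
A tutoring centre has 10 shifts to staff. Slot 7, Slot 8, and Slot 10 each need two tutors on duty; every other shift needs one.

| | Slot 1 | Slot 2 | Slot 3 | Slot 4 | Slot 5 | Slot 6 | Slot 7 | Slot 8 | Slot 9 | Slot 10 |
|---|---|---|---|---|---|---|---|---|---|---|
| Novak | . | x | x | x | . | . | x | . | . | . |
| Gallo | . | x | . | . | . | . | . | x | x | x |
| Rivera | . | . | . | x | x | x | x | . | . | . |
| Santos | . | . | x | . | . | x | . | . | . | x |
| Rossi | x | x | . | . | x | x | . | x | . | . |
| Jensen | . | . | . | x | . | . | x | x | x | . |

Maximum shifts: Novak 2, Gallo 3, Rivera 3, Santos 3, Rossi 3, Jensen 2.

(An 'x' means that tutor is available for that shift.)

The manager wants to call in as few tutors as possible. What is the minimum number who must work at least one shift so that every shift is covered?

13 slots to fill and no one can take more than 3, so at least ⌈13/3⌉ = 5 tutors are needed.
Novak, Gallo, Rivera, Santos, and Rossi alone can cover everything: Slot 1→Rossi, Slot 2→Rossi, Slot 3→Novak, Slot 4→Rivera, Slot 5→Rivera, Slot 6→Santos, Slot 7→Novak+Rivera, Slot 8→Gallo+Rossi, Slot 9→Gallo, Slot 10→Gallo+Santos.

5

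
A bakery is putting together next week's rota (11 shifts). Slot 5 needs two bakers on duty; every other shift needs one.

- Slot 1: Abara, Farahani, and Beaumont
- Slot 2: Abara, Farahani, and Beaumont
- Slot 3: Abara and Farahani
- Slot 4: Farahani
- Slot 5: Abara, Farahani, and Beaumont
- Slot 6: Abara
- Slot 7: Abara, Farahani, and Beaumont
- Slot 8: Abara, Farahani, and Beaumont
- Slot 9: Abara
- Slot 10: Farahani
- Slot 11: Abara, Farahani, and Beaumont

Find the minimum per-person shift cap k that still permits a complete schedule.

With 3 bakers and 12 worker-slots to fill, someone must work at least ⌈12/3⌉ = 4 shifts, so k ≥ 4.
k = 4 works: Slot 1→Abara, Slot 2→Farahani, Slot 3→Abara, Slot 4→Farahani, Slot 5→Farahani+Beaumont, Slot 6→Abara, Slot 7→Beaumont, Slot 8→Beaumont, Slot 9→Abara, Slot 10→Farahani, Slot 11→Beaumont.
Loads: Abara 4, Farahani 4, Beaumont 4 — all ≤ 4.

4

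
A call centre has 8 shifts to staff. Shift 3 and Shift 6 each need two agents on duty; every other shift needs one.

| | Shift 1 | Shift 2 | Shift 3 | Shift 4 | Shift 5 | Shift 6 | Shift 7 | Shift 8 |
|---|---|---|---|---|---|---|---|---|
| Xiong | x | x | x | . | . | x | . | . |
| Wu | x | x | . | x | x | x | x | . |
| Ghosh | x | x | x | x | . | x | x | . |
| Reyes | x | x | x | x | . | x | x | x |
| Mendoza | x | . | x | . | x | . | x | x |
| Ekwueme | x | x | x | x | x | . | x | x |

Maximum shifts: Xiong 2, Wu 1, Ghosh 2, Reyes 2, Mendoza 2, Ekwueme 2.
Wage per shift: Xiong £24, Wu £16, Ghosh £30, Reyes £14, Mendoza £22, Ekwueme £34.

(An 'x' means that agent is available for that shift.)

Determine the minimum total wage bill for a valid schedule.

Picking the cheapest available agent for each shift independently would cost £152, but that ignores the shift limits.
An optimal schedule: Shift 1→Mendoza, Shift 2→Xiong, Shift 3→Mendoza+Ekwueme, Shift 4→Ghosh, Shift 5→Wu, Shift 6→Xiong+Reyes, Shift 7→Ghosh, Shift 8→Reyes.
Total: 22 + 24 + 22 + 34 + 30 + 16 + 24 + 14 + 30 + 14 = £230.

£230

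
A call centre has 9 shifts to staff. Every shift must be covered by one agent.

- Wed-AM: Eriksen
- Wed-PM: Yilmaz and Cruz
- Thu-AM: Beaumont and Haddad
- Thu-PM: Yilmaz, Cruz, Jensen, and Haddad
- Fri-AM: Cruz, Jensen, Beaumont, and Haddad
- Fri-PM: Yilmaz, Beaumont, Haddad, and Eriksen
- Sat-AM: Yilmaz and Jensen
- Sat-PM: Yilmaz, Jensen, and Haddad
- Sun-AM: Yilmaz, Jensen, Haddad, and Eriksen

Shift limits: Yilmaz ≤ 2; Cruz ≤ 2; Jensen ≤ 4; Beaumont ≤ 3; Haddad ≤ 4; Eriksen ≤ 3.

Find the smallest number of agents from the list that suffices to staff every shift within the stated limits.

3

9 slots to fill and no one can take more than 4, so at least ⌈9/4⌉ = 3 agents are needed.
Yilmaz, Haddad, and Eriksen alone can cover everything: Wed-AM→Eriksen, Wed-PM→Yilmaz, Thu-AM→Haddad, Thu-PM→Haddad, Fri-AM→Haddad, Fri-PM→Eriksen, Sat-AM→Yilmaz, Sat-PM→Haddad, Sun-AM→Eriksen.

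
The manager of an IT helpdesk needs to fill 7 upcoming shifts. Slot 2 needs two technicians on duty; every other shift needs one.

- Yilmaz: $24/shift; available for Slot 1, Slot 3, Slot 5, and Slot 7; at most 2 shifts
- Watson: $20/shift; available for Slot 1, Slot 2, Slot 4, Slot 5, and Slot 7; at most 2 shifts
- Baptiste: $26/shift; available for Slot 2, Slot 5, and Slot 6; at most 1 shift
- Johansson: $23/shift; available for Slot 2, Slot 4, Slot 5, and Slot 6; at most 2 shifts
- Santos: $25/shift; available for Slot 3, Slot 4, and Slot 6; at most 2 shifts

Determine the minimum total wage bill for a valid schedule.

$184

Picking the cheapest available technician for each shift independently would cost $170, but that ignores the shift limits.
An optimal schedule: Slot 1→Watson, Slot 2→Watson+Johansson, Slot 3→Yilmaz, Slot 4→Santos, Slot 5→Johansson, Slot 6→Santos, Slot 7→Yilmaz.
Total: 20 + 20 + 23 + 24 + 25 + 23 + 25 + 24 = $184.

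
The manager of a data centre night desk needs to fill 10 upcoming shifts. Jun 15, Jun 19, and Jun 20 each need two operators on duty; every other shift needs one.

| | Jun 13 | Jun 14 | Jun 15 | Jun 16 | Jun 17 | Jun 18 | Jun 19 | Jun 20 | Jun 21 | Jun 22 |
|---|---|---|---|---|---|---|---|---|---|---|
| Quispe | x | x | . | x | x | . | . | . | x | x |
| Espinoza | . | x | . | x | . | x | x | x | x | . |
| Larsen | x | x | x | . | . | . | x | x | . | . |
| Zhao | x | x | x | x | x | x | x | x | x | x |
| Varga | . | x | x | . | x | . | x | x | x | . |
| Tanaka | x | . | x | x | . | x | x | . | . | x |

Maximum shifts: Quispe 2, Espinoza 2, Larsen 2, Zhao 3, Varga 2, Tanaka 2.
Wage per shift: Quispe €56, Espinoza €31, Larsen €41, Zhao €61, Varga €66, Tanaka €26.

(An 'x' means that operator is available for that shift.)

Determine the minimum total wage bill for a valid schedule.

€623

Picking the cheapest available operator for each shift independently would cost €418, but that ignores the shift limits.
An optimal schedule: Jun 13→Larsen, Jun 14→Larsen, Jun 15→Zhao+Tanaka, Jun 16→Espinoza, Jun 17→Quispe, Jun 18→Espinoza, Jun 19→Varga+Tanaka, Jun 20→Zhao+Varga, Jun 21→Zhao, Jun 22→Quispe.
Total: 41 + 41 + 61 + 26 + 31 + 56 + 31 + 66 + 26 + 61 + 66 + 61 + 56 = €623.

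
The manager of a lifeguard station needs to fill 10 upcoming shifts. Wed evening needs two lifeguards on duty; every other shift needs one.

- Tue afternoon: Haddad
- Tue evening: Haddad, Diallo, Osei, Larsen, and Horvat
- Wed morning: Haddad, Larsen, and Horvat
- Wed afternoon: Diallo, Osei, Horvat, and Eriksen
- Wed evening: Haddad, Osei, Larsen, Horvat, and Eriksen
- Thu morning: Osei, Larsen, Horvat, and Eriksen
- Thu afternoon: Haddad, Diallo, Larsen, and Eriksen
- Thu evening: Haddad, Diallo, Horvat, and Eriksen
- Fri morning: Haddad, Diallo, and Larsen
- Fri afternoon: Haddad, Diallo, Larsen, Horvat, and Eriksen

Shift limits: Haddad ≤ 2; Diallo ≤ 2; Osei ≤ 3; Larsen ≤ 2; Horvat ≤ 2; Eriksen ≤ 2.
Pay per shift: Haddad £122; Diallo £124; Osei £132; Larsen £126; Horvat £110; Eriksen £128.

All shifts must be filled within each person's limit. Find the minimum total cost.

£1352

Tue afternoon can only be covered by Haddad, so that assignment is forced.
Picking the cheapest available lifeguard for each shift independently would cost £1258, but that ignores the shift limits.
An optimal schedule: Tue afternoon→Haddad, Tue evening→Larsen, Wed morning→Horvat, Wed afternoon→Horvat, Wed evening→Eriksen+Osei, Thu morning→Larsen, Thu afternoon→Diallo, Thu evening→Diallo, Fri morning→Haddad, Fri afternoon→Eriksen.
Total: 122 + 126 + 110 + 110 + 128 + 132 + 126 + 124 + 124 + 122 + 128 = £1352.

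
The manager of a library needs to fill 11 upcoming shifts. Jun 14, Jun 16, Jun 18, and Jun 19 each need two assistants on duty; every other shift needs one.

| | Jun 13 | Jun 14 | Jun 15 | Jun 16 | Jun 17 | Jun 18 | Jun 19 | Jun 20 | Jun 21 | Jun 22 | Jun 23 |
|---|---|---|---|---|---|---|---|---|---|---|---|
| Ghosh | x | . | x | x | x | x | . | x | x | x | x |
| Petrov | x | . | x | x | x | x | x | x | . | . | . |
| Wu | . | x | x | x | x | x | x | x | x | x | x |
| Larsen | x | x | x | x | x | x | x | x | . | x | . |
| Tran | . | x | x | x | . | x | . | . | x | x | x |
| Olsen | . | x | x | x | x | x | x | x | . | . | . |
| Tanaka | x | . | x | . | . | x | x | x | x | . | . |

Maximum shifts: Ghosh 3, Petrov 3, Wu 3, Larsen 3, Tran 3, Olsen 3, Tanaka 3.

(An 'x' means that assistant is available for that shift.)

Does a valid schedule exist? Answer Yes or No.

One valid schedule: Jun 13→Ghosh, Jun 14→Wu+Larsen, Jun 15→Petrov, Jun 16→Larsen+Tran, Jun 17→Petrov, Jun 18→Tran+Olsen, Jun 19→Wu+Larsen, Jun 20→Petrov, Jun 21→Ghosh, Jun 22→Wu, Jun 23→Ghosh.
Loads: Ghosh 3/3, Petrov 3/3, Wu 3/3, Larsen 3/3, Tran 2/3, Olsen 1/3, Tanaka 0/3 — all within limits.

Yes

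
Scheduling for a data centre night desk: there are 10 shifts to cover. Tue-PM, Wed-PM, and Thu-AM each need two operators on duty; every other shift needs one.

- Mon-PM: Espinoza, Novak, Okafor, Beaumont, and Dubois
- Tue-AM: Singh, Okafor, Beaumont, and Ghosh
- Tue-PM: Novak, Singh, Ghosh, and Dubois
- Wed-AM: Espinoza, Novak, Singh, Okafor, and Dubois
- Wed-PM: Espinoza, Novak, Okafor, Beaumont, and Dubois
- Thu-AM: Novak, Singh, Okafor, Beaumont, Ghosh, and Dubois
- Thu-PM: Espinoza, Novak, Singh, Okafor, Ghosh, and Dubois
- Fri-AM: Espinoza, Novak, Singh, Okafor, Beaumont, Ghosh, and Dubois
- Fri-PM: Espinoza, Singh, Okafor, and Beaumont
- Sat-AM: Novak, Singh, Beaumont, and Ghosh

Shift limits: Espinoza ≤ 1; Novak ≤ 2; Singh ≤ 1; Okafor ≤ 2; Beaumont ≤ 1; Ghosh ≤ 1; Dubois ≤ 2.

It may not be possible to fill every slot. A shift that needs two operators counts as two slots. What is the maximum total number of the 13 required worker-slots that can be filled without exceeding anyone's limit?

Total capacity across all operators is 1+2+1+2+1+1+2 = 10, and 13 slots are needed, so at most 10 can be filled.
An assignment achieving 10: Mon-PM→Okafor, Tue-AM→Singh, Tue-PM→Novak+Ghosh, Wed-AM→Okafor, Wed-PM→Beaumont+Dubois, Thu-AM→Dubois, Fri-PM→Espinoza, Sat-AM→Novak.
Loads: Espinoza 1/1, Novak 2/2, Singh 1/1, Okafor 2/2, Beaumont 1/1, Ghosh 1/1, Dubois 2/2.

10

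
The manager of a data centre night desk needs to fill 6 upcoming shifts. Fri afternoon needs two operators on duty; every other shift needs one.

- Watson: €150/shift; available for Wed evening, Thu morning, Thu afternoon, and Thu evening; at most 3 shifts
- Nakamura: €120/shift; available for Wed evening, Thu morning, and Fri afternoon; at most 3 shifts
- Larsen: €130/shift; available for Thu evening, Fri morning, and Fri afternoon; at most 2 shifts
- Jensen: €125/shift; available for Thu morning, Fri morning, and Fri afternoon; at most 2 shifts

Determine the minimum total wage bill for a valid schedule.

Thu afternoon can only be covered by Watson, so that assignment is forced.
Picking the cheapest available operator for each shift independently would cost €890, and that bound is achievable.
An optimal schedule: Wed evening→Nakamura, Thu morning→Nakamura, Thu afternoon→Watson, Thu evening→Larsen, Fri morning→Jensen, Fri afternoon→Nakamura+Jensen.
Total: 120 + 120 + 150 + 130 + 125 + 120 + 125 = €890.

€890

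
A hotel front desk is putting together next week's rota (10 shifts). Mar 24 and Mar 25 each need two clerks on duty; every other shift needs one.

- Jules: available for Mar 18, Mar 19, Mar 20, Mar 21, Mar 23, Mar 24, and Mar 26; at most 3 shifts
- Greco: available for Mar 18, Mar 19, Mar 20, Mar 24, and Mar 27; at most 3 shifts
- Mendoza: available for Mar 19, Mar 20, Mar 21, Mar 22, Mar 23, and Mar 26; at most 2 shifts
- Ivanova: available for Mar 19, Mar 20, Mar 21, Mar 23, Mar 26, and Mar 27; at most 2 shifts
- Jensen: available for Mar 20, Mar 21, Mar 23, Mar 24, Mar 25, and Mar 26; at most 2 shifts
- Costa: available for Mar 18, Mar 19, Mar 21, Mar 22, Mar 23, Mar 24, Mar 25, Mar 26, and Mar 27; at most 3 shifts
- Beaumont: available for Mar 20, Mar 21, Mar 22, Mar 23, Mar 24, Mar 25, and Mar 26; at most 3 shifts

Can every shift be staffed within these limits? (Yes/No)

One valid schedule: Mar 18→Jules, Mar 19→Jules, Mar 20→Jules, Mar 21→Mendoza, Mar 22→Mendoza, Mar 23→Ivanova, Mar 24→Greco+Jensen, Mar 25→Jensen+Costa, Mar 26→Ivanova, Mar 27→Greco.
Loads: Jules 3/3, Greco 2/3, Mendoza 2/2, Ivanova 2/2, Jensen 2/2, Costa 1/3, Beaumont 0/3 — all within limits.

Yes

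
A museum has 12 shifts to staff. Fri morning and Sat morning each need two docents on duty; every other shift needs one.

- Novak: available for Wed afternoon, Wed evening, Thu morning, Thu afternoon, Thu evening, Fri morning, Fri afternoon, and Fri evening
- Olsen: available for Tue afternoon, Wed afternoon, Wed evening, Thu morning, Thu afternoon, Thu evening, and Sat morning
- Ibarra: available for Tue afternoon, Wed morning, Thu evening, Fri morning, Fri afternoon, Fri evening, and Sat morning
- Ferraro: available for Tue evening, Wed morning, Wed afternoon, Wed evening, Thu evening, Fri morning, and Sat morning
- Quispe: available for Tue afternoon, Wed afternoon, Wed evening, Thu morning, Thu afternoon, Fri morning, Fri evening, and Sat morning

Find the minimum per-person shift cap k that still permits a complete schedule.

With 5 docents and 14 worker-slots to fill, someone must work at least ⌈14/5⌉ = 3 shifts, so k ≥ 3.
k = 3 works: Tue afternoon→Olsen, Tue evening→Ferraro, Wed morning→Ibarra, Wed afternoon→Olsen, Wed evening→Olsen, Thu morning→Novak, Thu afternoon→Novak, Thu evening→Ibarra, Fri morning→Ferraro+Quispe, Fri afternoon→Novak, Fri evening→Ibarra, Sat morning→Ferraro+Quispe.
Loads: Novak 3, Olsen 3, Ibarra 3, Ferraro 3, Quispe 2 — all ≤ 3.

3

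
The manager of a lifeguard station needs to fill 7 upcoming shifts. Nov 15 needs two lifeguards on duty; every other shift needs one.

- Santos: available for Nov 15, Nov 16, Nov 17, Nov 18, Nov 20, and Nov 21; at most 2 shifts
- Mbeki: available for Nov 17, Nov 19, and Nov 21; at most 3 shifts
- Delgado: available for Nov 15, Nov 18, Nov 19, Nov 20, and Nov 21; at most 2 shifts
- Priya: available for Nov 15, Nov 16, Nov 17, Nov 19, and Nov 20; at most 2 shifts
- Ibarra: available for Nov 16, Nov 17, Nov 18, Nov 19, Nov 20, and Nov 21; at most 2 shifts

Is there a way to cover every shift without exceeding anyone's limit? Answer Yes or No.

One valid schedule: Nov 15→Santos+Delgado, Nov 16→Santos, Nov 17→Mbeki, Nov 18→Delgado, Nov 19→Mbeki, Nov 20→Priya, Nov 21→Mbeki.
Loads: Santos 2/2, Mbeki 3/3, Delgado 2/2, Priya 1/2, Ibarra 0/2 — all within limits.

Yes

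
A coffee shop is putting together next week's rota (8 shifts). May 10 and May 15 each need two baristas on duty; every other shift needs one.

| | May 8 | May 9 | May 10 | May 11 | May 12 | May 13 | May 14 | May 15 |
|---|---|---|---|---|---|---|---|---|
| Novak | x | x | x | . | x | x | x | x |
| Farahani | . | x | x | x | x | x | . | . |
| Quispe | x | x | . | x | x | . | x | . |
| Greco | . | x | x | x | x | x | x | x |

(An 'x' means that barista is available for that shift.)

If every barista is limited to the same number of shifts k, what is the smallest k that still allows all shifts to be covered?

With 4 baristas and 10 worker-slots to fill, someone must work at least ⌈10/4⌉ = 3 shifts, so k ≥ 3.
k = 3 works: May 8→Novak, May 9→Quispe, May 10→Novak+Farahani, May 11→Farahani, May 12→Quispe, May 13→Farahani, May 14→Quispe, May 15→Novak+Greco.
Loads: Novak 3, Farahani 3, Quispe 3, Greco 1 — all ≤ 3.

3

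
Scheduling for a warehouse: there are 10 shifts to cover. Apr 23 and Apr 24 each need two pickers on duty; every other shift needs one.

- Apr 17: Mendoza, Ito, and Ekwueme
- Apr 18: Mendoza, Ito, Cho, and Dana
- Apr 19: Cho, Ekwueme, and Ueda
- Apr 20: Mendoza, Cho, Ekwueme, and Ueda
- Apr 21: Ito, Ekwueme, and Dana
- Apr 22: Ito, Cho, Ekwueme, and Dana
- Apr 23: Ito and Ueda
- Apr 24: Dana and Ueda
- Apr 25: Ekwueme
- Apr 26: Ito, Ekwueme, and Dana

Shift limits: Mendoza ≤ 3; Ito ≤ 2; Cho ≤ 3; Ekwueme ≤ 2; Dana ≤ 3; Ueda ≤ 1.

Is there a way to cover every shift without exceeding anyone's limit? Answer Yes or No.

Total capacity is 14 and 12 slots are needed, so capacity alone doesn't rule it out.
Shifts {Apr 23, Apr 24} need 4 worker-slots in total, but the pickers available for any of those shifts (Ito, Dana, and Ueda) can supply at most 3 among them. So no valid schedule exists.

No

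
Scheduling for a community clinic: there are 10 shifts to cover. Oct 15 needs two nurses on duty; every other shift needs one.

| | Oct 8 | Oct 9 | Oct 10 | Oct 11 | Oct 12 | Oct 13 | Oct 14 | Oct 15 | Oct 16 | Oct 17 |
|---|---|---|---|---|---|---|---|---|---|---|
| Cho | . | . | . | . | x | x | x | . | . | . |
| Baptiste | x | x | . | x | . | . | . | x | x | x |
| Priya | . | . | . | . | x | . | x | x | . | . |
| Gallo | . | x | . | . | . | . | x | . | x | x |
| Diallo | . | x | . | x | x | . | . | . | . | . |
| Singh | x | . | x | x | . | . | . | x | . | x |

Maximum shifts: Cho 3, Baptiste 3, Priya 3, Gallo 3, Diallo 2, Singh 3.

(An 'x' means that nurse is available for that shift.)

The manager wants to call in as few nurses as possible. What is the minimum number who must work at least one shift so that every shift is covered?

11 slots to fill and no one can take more than 3, so at least ⌈11/3⌉ = 4 nurses are needed.
Cho, Baptiste, Gallo, and Singh alone can cover everything: Oct 8→Baptiste, Oct 9→Baptiste, Oct 10→Singh, Oct 11→Singh, Oct 12→Cho, Oct 13→Cho, Oct 14→Cho, Oct 15→Baptiste+Singh, Oct 16→Gallo, Oct 17→Gallo.

4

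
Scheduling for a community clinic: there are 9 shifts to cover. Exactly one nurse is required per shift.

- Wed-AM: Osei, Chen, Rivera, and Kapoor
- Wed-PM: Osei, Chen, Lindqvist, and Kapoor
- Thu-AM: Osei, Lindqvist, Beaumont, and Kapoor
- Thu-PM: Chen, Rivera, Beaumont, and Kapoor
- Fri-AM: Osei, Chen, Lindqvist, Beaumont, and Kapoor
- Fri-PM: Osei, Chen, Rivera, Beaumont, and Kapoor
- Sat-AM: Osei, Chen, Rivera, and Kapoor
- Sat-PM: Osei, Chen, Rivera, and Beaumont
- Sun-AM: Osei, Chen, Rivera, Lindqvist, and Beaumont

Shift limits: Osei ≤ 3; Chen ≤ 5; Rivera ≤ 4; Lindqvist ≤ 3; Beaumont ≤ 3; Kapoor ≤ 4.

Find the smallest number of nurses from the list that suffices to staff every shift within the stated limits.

2

9 slots to fill and no one can take more than 5, so at least ⌈9/5⌉ = 2 nurses are needed.
Chen and Kapoor alone can cover everything: Wed-AM→Chen, Wed-PM→Chen, Thu-AM→Kapoor, Thu-PM→Chen, Fri-AM→Kapoor, Fri-PM→Kapoor, Sat-AM→Kapoor, Sat-PM→Chen, Sun-AM→Chen.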